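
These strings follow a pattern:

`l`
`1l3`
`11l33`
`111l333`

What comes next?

Each term wraps the previous one in 1 on the left and 3 on the right.
So the next term is 1·111l333·3.

1111l3333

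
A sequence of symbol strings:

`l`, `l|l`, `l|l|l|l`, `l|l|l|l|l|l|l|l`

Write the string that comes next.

Every step duplicates the string with '|' between the halves.
So the next term is two copies of l|l|l|l|l|l|l|l with '|' between the halves.

l|l|l|l|l|l|l|l|l|l|l|l|l|l|l|l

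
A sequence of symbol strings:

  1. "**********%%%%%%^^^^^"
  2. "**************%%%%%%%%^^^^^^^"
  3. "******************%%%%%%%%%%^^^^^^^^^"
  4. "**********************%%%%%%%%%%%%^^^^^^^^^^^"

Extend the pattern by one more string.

The n-th term is 4n-2 *'s then 2n %'s then 2n-1 ^'s, where the shown terms are n = 3, 4, 5, 6.
Setting n = 7 gives 26, 14, 13 characters in each block.

**************************%%%%%%%%%%%%%%^^^^^^^^^^^^^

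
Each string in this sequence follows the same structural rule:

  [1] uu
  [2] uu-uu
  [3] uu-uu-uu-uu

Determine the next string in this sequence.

Each string is two copies of the previous one joined by '-'.
So the next term is two copies of uu-uu-uu-uu with '-' between the halves.

uu-uu-uu-uu-uu-uu-uu-uu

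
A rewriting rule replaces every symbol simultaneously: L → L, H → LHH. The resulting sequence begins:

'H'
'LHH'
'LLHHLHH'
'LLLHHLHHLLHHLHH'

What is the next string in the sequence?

LLLLHHLHHLLHHLHHLLLHHLHHLLHHLHH

Applying the rule to each of the 15 symbols of LLLHHLHHLLHHLHH gives the pieces L L L LHH LHH L LHH LHH L L LHH LHH L LHH LHH, which concatenate to the answer.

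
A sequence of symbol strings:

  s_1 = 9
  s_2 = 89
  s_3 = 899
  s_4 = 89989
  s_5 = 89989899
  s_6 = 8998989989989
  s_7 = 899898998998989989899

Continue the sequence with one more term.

8998989989989899898998998989989989

Each term (from the third on) is the previous term followed by the one before it: term 3 = 89·9 = 899.
Continuing: 899898998998989989899 · 8998989989989 gives term 8.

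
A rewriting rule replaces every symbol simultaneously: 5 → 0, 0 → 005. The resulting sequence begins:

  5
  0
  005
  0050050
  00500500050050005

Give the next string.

00500500050050005005005000500500050050050

φ(00500500050050005) expands symbol-by-symbol to 005 005 0 005 005 0 005 005 005 0 005 005 0 005 005 005 0; joining the 17 pieces gives the next term.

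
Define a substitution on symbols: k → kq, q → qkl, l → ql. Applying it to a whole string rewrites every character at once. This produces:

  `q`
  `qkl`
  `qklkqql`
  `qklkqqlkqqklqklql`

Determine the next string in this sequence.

Replace each of the 17 characters of qklkqqlkqqklqklql in place — qkl kq ql kq qkl qkl ql kq qkl qkl kq ql qkl kq ql qkl ql — and concatenate.

qklkqqlkqqklqklqlkqqklqklkqqlqklkqqlqklql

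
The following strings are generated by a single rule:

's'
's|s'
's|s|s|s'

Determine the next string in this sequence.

Each string is two copies of the previous one joined by '|'.
So the next term is two copies of s|s|s|s with '|' between the halves.

s|s|s|s|s|s|s|s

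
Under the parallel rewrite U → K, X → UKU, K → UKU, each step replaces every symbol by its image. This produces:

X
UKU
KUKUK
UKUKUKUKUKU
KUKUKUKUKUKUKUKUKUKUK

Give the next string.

Rewriting the 21 symbols of KUKUKUKUKUKUKUKUKUKUK one by one yields UKU K UKU K UKU K UKU K UKU K UKU K UKU K UKU K UKU K UKU K UKU; concatenated:

UKUKUKUKUKUKUKUKUKUKUKUKUKUKUKUKUKUKUKUKUKU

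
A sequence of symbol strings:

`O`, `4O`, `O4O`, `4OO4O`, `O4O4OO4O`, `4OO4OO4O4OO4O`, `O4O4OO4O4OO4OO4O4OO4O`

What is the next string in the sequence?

4OO4OO4O4OO4OO4O4OO4O4OO4OO4O4OO4O

From term 3 onward, concatenate the second-to-last term with the last: O·4O = O4O, 4O·O4O = 4OO4O, …
So term 8 is 4OO4OO4O4OO4O·O4O4OO4O4OO4OO4O4OO4O.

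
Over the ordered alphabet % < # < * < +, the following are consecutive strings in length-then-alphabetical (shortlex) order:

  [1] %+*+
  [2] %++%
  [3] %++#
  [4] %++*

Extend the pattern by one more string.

%+++

The successor of %++* increments the rightmost position that isn't already + and resets every position after it to %.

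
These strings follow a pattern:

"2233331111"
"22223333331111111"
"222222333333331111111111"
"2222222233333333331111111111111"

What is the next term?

Reading off run lengths: 2 runs 2, 4, 6, 8; 3 runs 4, 6, 8, 10; 1 runs 4, 7, 10, 13 — each is linear in n, where the shown terms are n = 2, 3, 4, 5.
At n = 6 the blocks have lengths 10, 12, 16.

22222222223333333333331111111111111111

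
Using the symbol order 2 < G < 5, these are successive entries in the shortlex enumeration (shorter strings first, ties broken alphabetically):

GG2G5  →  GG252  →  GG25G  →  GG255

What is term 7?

GGG25

Continuing the enumeration 3 steps past GG255: GG255 → GGG22 → GGG2G → (answer).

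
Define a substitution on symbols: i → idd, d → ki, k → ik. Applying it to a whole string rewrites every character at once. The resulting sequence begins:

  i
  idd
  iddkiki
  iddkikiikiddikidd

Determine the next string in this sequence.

Replace each of the 17 characters of iddkikiikiddikidd in place — idd ki ki ik idd ik idd idd ik idd ki ki idd ik idd ki ki — and concatenate.

iddkikiikiddikiddiddikiddkikiiddikiddkiki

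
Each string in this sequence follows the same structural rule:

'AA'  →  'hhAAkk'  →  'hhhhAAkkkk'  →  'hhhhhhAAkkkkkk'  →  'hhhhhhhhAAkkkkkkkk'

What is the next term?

hhhhhhhhhhAAkkkkkkkkkk

Every step adds hh to the front and kk to the end of the previous string.
One more step from hhhhhhhhAAkkkkkkkk gives the answer.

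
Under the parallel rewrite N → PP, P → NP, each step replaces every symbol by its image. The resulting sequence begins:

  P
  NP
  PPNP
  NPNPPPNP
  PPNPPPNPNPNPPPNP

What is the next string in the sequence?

Applying the rule to each of the 16 symbols of PPNPPPNPNPNPPPNP gives the pieces NP NP PP NP NP NP PP NP PP NP PP NP NP NP PP NP, which concatenate to the answer.

NPNPPPNPNPNPPPNPPPNPPPNPNPNPPPNP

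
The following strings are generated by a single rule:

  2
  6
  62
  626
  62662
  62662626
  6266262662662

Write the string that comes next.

Each term (from the third on) is the previous term followed by the one before it: term 3 = 6·2 = 62.
So term 8 is 6266262662662·62662626.

626626266266262662626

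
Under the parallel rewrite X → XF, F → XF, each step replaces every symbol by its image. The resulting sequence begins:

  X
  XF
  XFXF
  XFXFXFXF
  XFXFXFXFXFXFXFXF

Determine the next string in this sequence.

Rewriting the 16 symbols of XFXFXFXFXFXFXFXF one by one yields XF XF XF XF XF XF XF XF XF XF XF XF XF XF XF XF; concatenated:

XFXFXFXFXFXFXFXFXFXFXFXFXFXFXFXF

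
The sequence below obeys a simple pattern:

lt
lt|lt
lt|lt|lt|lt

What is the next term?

lt|lt|lt|lt|lt|lt|lt|lt

Every step duplicates the string with '|' between the halves.
So the next term is two copies of lt|lt|lt|lt with '|' between the halves.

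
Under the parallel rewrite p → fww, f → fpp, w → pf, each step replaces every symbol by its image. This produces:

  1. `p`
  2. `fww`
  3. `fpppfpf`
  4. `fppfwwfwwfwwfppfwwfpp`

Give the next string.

Replace each of the 21 characters of fppfwwfwwfwwfppfwwfpp in place — fpp fww fww fpp pf pf fpp pf pf fpp pf pf fpp fww fww fpp pf pf fpp fww fww — and concatenate.

fppfwwfwwfpppfpffpppfpffpppfpffppfwwfwwfpppfpffppfwwfww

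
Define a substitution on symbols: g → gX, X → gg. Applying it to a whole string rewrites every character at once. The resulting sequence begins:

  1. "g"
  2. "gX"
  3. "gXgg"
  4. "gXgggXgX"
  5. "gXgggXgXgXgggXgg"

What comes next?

gXgggXgXgXgggXgggXgggXgXgXgggXgX

φ(gXgggXgXgXgggXgg) expands symbol-by-symbol to gX gg gX gX gX gg gX gg gX gg gX gX gX gg gX gX; joining the 16 pieces gives the next term.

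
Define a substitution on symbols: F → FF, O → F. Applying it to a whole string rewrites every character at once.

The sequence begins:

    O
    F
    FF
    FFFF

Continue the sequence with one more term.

Expanding FFFF: F→FF, F→FF, F→FF, F→FF. Concatenated: FF FF FF FF.

FFFFFFFF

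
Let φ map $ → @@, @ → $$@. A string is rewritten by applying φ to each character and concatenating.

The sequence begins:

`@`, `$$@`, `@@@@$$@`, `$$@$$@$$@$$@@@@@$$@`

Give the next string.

Rewriting the 19 symbols of $$@$$@$$@$$@@@@@$$@ one by one yields @@ @@ $$@ @@ @@ $$@ @@ @@ $$@ @@ @@ $$@ $$@ $$@ $$@ $$@ @@ @@ $$@; concatenated:

@@@@$$@@@@@$$@@@@@$$@@@@@$$@$$@$$@$$@$$@@@@@$$@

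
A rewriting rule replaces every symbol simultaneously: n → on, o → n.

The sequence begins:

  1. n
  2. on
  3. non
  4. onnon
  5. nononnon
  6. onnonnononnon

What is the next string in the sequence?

φ(onnonnononnon) expands symbol-by-symbol to n on on n on on n on n on on n on; joining the 13 pieces gives the next term.

nononnononnonnononnon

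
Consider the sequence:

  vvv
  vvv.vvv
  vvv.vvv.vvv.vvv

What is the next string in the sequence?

Each string is two copies of the previous one joined by '.'.
One more doubling of vvv.vvv.vvv.vvv gives the answer.

vvv.vvv.vvv.vvv.vvv.vvv.vvv.vvv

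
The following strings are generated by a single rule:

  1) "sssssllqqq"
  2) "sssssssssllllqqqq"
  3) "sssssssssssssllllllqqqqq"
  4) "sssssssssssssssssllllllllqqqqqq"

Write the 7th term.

The n-th term is 4n+1 s's then 2n l's then n+2 q's (n = 1, 2, …).
For term 7, n = 7, so the run lengths are 29, 14, 9.

sssssssssssssssssssssssssssssllllllllllllllqqqqqqqqq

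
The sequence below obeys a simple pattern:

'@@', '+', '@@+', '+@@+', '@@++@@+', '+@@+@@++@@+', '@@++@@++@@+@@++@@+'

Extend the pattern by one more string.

This is a Fibonacci-style word recurrence s(k) = s(k−2)·s(k−1): e.g. @@·+ = @@+.
Continuing: +@@+@@++@@+ · @@++@@++@@+@@++@@+ gives term 8.

+@@+@@++@@+@@++@@++@@+@@++@@+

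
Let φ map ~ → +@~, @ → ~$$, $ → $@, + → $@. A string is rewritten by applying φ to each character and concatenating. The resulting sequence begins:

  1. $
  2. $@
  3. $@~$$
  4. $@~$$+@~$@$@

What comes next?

$@~$$+@~$@$@$@~$$+@~$@~$$$@~$$

Expanding $@~$$+@~$@$@: $→$@, @→~$$, ~→+@~, $→$@, $→$@, +→$@, @→~$$, ~→+@~, $→$@, @→~$$, $→$@, @→~$$. Concatenated: $@ ~$$ +@~ $@ $@ $@ ~$$ +@~ $@ ~$$ $@ ~$$.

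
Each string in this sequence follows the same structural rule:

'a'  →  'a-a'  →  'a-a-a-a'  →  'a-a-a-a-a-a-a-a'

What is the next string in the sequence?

Each string is two copies of the previous one joined by '-'.
One more doubling of a-a-a-a-a-a-a-a gives the answer.

a-a-a-a-a-a-a-a-a-a-a-a-a-a-a-a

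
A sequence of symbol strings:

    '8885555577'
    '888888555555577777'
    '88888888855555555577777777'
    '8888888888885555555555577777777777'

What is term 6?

88888888888888888855555555555555577777777777777777

Reading off run lengths: 8 runs 3, 6, 9, 12; 5 runs 5, 7, 9, 11; 7 runs 2, 5, 8, 11 — each is linear in n (n = 1, 2, …).
Setting n = 6 gives 18, 15, 17 characters in each block.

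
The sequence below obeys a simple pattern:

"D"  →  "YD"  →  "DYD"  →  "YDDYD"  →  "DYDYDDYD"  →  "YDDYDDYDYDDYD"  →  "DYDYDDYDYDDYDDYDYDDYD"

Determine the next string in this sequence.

This is a Fibonacci-style word recurrence s(k) = s(k−2)·s(k−1): e.g. D·YD = DYD.
The next term joins YDDYDDYDYDDYD and DYDYDDYDYDDYDDYDYDDYD.

YDDYDDYDYDDYDDYDYDDYDYDDYDDYDYDDYD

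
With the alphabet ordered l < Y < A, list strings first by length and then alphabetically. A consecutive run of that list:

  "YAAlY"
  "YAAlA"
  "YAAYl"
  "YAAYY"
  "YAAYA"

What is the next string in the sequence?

Treat YAAYA as a base-3 numeral over the given alphabet and add one, carrying through any trailing A's.

YAAAl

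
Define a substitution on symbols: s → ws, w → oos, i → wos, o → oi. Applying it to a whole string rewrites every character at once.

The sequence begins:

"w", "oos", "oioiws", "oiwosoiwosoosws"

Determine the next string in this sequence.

Rewriting the 15 symbols of oiwosoiwosoosws one by one yields oi wos oos oi ws oi wos oos oi ws oi oi ws oos ws; concatenated:

oiwosoosoiwsoiwosoosoiwsoioiwsoosws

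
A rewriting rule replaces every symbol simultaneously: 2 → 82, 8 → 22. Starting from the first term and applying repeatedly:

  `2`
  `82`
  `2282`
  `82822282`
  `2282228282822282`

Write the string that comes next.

Rewriting the 16 symbols of 2282228282822282 one by one yields 82 82 22 82 82 82 22 82 22 82 22 82 82 82 22 82; concatenated:

82822282828222822282228282822282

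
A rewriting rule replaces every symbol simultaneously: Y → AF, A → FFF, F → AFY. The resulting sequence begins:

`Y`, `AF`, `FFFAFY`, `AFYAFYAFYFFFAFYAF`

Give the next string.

FFFAFYAFFFFAFYAFFFFAFYAFAFYAFYAFYFFFAFYAFFFFAFY

φ(AFYAFYAFYFFFAFYAF) expands symbol-by-symbol to FFF AFY AF FFF AFY AF FFF AFY AF AFY AFY AFY FFF AFY AF FFF AFY; joining the 17 pieces gives the next term.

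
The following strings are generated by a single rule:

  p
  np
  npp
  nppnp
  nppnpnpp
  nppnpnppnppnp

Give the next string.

From term 3 onward, concatenate the last term with the second-to-last: np·p = npp, npp·np = nppnp, …
Continuing: nppnpnppnppnp · nppnpnpp gives term 7.

nppnpnppnppnpnppnpnpp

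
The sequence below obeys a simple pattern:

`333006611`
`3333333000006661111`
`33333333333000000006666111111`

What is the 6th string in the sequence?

Reading off run lengths: 3 runs 3, 7, 11; 0 runs 2, 5, 8; 6 runs 2, 3, 4; 1 runs 2, 4, 6 — each is linear in n (n = 1, 2, …).
For term 6, n = 6, so the run lengths are 23, 17, 7, 12.

33333333333333333333333000000000000000006666666111111111111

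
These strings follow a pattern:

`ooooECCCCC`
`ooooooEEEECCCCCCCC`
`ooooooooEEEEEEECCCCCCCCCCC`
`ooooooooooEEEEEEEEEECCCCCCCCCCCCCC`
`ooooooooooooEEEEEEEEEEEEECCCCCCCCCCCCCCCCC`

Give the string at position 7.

The n-th term is 2n+2 o's then 3n-2 E's then 3n+2 C's (n = 1, 2, …).
Setting n = 7 gives 16, 19, 23 characters in each block.

ooooooooooooooooEEEEEEEEEEEEEEEEEEECCCCCCCCCCCCCCCCCCCCCCC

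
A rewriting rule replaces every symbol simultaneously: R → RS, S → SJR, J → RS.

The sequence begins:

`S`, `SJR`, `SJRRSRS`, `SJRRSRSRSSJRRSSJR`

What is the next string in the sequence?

SJRRSRSRSSJRRSSJRRSSJRSJRRSRSRSSJRSJRRSRS

Replace each of the 17 characters of SJRRSRSRSSJRRSSJR in place — SJR RS RS RS SJR RS SJR RS SJR SJR RS RS RS SJR SJR RS RS — and concatenate.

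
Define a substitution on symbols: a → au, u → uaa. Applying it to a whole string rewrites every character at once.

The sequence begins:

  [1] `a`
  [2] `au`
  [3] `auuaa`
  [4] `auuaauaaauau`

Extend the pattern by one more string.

auuaauaaauauuaaauauauuaaauuaa

Rewriting each symbol of auuaauaaauau: a→au, u→uaa, u→uaa, a→au, a→au, u→uaa, a→au, a→au, a→au, u→uaa, a→au, u→uaa, which concatenates to au uaa uaa au au uaa au au au uaa au uaa.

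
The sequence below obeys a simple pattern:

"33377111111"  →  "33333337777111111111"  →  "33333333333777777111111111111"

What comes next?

33333333333333377777777111111111111111

Reading off run lengths: 3 runs 3, 7, 11; 7 runs 2, 4, 6; 1 runs 6, 9, 12 — each is linear in n (n = 1, 2, …).
For the next term, n = 4, so the run lengths are 15, 8, 15.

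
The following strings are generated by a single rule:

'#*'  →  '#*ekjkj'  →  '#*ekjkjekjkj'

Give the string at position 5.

Each term is the previous one with ekjkj appended.
From #*ekjkjekjkj, 2 further steps: #*ekjkjekjkj → #*ekjkjekjkjekjkj → (answer).

#*ekjkjekjkjekjkjekjkj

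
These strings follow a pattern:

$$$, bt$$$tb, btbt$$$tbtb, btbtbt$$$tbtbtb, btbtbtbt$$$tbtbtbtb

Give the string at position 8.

Each term wraps the previous one in bt on the left and tb on the right.
From btbtbtbt$$$tbtbtbtb, 3 further steps: btbtbtbt$$$tbtbtbtb → btbtbtbtbt$$$tbtbtbtbtb → btbtbtbtbtbt$$$tbtbtbtbtbtb → (answer).

btbtbtbtbtbtbt$$$tbtbtbtbtbtbtb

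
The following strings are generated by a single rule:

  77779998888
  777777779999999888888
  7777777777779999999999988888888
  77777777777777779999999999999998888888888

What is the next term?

777777777777777777779999999999999999999888888888888

The n-th term is 4n 7's then 4n-1 9's then 2n+2 8's (n = 1, 2, …).
Setting n = 5 gives 20, 19, 12 characters in each block.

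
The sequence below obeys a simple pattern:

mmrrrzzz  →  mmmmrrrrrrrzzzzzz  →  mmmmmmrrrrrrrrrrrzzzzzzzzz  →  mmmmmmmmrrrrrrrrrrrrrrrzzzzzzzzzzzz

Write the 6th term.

The n-th term is 2n m's then 4n-1 r's then 3n z's (n = 1, 2, …).
At n = 6 the blocks have lengths 12, 23, 18.

mmmmmmmmmmmmrrrrrrrrrrrrrrrrrrrrrrrzzzzzzzzzzzzzzzzzz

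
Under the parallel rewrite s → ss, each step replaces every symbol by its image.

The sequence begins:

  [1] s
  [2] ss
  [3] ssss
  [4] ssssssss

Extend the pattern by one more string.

Apply φ to ssssssss symbol by symbol: s→ss, s→ss, s→ss, s→ss, s→ss, s→ss, s→ss, s→ss; joined: ss ss ss ss ss ss ss ss.

ssssssssssssssss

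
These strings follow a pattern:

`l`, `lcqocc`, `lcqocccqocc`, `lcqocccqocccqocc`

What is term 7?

Every step adds cqocc to the end: s(k+1) = s(k)·cqocc.
From lcqocccqocccqocc, 3 further steps: lcqocccqocccqocc → lcqocccqocccqocccqocc → lcqocccqocccqocccqocccqocc → (answer).

lcqocccqocccqocccqocccqocccqocc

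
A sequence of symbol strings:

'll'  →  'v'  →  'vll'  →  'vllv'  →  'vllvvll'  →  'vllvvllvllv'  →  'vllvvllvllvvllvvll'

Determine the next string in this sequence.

This is a Fibonacci-style word recurrence s(k) = s(k−1)·s(k−2): e.g. v·ll = vll.
Continuing: vllvvllvllvvllvvll · vllvvllvllv gives term 8.

vllvvllvllvvllvvllvllvvllvllv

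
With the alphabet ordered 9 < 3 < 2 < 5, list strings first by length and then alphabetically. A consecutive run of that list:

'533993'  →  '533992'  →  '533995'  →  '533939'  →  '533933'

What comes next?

Find the rightmost character of 533933 below 5, bump it to the next letter, and reset everything to its right to 9.

533932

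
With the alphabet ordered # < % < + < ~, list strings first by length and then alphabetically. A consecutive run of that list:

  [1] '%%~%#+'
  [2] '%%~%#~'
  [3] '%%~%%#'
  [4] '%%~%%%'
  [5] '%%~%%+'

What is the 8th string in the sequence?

Advancing 3 positions from %%~%%+ through %%~%%+ → %%~%%~ → %%~%+# reaches term 8.

%%~%+%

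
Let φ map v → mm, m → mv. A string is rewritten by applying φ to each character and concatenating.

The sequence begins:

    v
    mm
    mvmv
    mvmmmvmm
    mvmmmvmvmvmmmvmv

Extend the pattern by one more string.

mvmmmvmvmvmmmvmmmvmmmvmvmvmmmvmm

Replace each of the 16 characters of mvmmmvmvmvmmmvmv in place — mv mm mv mv mv mm mv mm mv mm mv mv mv mm mv mm — and concatenate.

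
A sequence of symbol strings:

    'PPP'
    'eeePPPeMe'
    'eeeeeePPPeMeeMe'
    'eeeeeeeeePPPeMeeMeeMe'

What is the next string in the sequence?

Each term wraps the previous one in eee on the left and eMe on the right.
So the next term is eee·eeeeeeeeePPPeMeeMeeMe·eMe.

eeeeeeeeeeeePPPeMeeMeeMeeMe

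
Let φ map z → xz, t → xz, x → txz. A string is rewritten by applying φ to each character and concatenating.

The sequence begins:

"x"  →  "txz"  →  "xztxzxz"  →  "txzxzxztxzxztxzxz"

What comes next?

Rewriting the 17 symbols of txzxzxztxzxztxzxz one by one yields xz txz xz txz xz txz xz xz txz xz txz xz xz txz xz txz xz; concatenated:

xztxzxztxzxztxzxzxztxzxztxzxzxztxzxztxzxz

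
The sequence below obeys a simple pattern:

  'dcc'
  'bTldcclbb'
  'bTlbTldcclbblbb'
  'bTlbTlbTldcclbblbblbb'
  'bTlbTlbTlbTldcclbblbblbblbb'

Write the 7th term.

bTlbTlbTlbTlbTlbTldcclbblbblbblbblbblbb

Every step adds bTl to the front and lbb to the end of the previous string.
From bTlbTlbTlbTldcclbblbblbblbb, 2 further steps: bTlbTlbTlbTldcclbblbblbblbb → bTlbTlbTlbTlbTldcclbblbblbblbblbb → (answer).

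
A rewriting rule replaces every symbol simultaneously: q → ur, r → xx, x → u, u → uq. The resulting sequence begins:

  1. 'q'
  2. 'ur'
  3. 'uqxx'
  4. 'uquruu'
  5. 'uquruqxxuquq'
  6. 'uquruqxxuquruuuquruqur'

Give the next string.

φ(uquruqxxuquruuuquruqur) expands symbol-by-symbol to uq ur uq xx uq ur u u uq ur uq xx uq uq uq ur uq xx uq ur uq xx; joining the 22 pieces gives the next term.

uquruqxxuquruuuquruqxxuquququruqxxuquruqxx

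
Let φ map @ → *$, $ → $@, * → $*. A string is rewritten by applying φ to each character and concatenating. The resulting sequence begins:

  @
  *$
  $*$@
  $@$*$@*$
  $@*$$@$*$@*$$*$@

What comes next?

Rewriting the 16 symbols of $@*$$@$*$@*$$*$@ one by one yields $@ *$ $* $@ $@ *$ $@ $* $@ *$ $* $@ $@ $* $@ *$; concatenated:

$@*$$*$@$@*$$@$*$@*$$*$@$@$*$@*$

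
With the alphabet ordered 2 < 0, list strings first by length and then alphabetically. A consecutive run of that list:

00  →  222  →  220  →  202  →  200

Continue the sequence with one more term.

022

Treat 200 as a base-2 numeral over the given alphabet and add one, carrying through any trailing 0's.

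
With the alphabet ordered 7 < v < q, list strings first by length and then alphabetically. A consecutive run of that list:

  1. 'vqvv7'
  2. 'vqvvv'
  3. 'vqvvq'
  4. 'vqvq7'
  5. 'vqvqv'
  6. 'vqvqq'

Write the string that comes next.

vqq77

The successor of vqvqq increments the rightmost position that isn't already q and resets every position after it to 7.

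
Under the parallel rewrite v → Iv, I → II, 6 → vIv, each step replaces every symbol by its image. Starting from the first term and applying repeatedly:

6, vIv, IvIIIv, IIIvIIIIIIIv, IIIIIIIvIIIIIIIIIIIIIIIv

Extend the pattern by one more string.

IIIIIIIIIIIIIIIvIIIIIIIIIIIIIIIIIIIIIIIIIIIIIIIv

Applying the rule to each of the 24 symbols of IIIIIIIvIIIIIIIIIIIIIIIv gives the pieces II II II II II II II Iv II II II II II II II II II II II II II II II Iv, which concatenate to the answer.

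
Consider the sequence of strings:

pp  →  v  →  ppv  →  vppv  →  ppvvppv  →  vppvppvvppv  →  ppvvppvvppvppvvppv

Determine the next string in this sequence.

vppvppvvppvppvvppvvppvppvvppv

This is a Fibonacci-style word recurrence s(k) = s(k−2)·s(k−1): e.g. pp·v = ppv.
So term 8 is vppvppvvppv·ppvvppvvppvppvvppv.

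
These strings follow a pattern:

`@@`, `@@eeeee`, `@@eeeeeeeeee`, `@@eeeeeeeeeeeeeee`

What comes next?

Every step adds eeeee to the end: s(k+1) = s(k)·eeeee.
Applying this once more to @@eeeeeeeeeeeeeee:

@@eeeeeeeeeeeeeeeeeeee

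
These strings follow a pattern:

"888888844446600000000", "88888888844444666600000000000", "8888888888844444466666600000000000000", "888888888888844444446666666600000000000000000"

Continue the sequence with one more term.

Term n consists of 2n+3 8's, followed by n+2 4's, followed by 2n-2 6's, followed by 3n+2 0's, where the shown terms are n = 2, 3, 4, 5.
Setting n = 6 gives 15, 8, 10, 20 characters in each block.

88888888888888844444444666666666600000000000000000000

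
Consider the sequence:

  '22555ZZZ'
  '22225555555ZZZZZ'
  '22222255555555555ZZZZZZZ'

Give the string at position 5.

22222222225555555555555555555ZZZZZZZZZZZ

The n-th term is 2n 2's then 4n-1 5's then 2n+1 Z's (n = 1, 2, …).
For term 5, n = 5, so the run lengths are 10, 19, 11.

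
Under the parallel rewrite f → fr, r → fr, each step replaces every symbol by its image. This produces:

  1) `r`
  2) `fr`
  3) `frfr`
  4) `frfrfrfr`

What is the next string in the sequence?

Apply φ to frfrfrfr symbol by symbol: f→fr, r→fr, f→fr, r→fr, f→fr, r→fr, f→fr, r→fr; joined: fr fr fr fr fr fr fr fr.

frfrfrfrfrfrfrfr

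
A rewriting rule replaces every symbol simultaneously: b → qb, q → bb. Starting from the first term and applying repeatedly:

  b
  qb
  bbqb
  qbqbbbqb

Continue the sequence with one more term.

Rewriting each symbol of qbqbbbqb: q→bb, b→qb, q→bb, b→qb, b→qb, b→qb, q→bb, b→qb, which concatenates to bb qb bb qb qb qb bb qb.

bbqbbbqbqbqbbbqb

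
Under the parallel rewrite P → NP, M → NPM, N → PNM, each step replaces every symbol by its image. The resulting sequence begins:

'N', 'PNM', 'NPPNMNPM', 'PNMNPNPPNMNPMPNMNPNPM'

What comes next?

NPPNMNPMPNMNPPNMNPNPPNMNPMPNMNPNPMNPPNMNPMPNMNPPNMNPNPM

φ(PNMNPNPPNMNPMPNMNPNPM) expands symbol-by-symbol to NP PNM NPM PNM NP PNM NP NP PNM NPM PNM NP NPM NP PNM NPM PNM NP PNM NP NPM; joining the 21 pieces gives the next term.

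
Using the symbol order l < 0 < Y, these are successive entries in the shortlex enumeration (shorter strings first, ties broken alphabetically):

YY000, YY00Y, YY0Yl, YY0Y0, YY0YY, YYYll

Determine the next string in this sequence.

Treat YYYll as a base-3 numeral over the given alphabet and add one, carrying through any trailing Y's.

YYYl0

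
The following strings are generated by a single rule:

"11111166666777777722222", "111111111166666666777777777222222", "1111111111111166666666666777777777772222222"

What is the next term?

11111111111111111166666666666666777777777777722222222

The n-th term is 4n-2 1's then 3n-1 6's then 2n+3 7's then n+3 2's, where the shown terms are n = 2, 3, 4.
Setting n = 5 gives 18, 14, 13, 8 characters in each block.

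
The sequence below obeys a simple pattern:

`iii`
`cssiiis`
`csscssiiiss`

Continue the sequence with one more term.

Each term wraps the previous one in css on the left and s on the right.
Applying this once more to csscssiiiss:

csscsscssiiisss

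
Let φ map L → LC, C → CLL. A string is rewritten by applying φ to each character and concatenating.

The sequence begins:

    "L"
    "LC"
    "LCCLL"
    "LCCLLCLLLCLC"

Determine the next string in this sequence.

Apply φ to LCCLLCLLLCLC symbol by symbol: L→LC, C→CLL, C→CLL, L→LC, L→LC, C→CLL, L→LC, L→LC, L→LC, C→CLL, L→LC, C→CLL; joined: LC CLL CLL LC LC CLL LC LC LC CLL LC CLL.

LCCLLCLLLCLCCLLLCLCLCCLLLCCLL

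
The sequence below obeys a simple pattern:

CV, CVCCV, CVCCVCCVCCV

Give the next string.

Every step duplicates the string with 'C' between the halves.
So the next term is two copies of CVCCVCCVCCV with 'C' between the halves.

CVCCVCCVCCVCCVCCVCCVCCV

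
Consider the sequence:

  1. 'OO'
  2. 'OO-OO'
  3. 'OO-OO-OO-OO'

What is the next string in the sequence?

OO-OO-OO-OO-OO-OO-OO-OO

Each string is two copies of the previous one joined by '-'.
One more doubling of OO-OO-OO-OO gives the answer.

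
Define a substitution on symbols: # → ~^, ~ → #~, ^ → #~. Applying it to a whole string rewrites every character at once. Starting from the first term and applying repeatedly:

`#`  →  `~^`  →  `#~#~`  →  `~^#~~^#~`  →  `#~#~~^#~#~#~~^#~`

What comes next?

~^#~~^#~#~#~~^#~~^#~~^#~#~#~~^#~

Applying the rule to each of the 16 symbols of #~#~~^#~#~#~~^#~ gives the pieces ~^ #~ ~^ #~ #~ #~ ~^ #~ ~^ #~ ~^ #~ #~ #~ ~^ #~, which concatenate to the answer.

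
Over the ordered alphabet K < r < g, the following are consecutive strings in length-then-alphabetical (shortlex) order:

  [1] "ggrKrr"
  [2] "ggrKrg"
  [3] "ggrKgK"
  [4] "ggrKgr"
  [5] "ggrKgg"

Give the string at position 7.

ggrrKr

Stepping forward 2 times from ggrKgg: ggrKgg → ggrrKK, then the target.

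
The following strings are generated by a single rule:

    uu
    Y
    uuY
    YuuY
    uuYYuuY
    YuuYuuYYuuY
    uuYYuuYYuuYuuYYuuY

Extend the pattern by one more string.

YuuYuuYYuuYuuYYuuYYuuYuuYYuuY

From term 3 onward, concatenate the second-to-last term with the last: uu·Y = uuY, Y·uuY = YuuY, …
So term 8 is YuuYuuYYuuY·uuYYuuYYuuYuuYYuuY.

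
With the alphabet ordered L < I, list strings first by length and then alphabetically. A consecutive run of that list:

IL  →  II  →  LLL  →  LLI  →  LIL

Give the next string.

The successor of LIL increments the rightmost position that isn't already I and resets every position after it to L.

LII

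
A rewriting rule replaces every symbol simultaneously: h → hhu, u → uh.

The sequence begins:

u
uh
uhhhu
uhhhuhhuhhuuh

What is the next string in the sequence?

Applying the rule to each of the 13 symbols of uhhhuhhuhhuuh gives the pieces uh hhu hhu hhu uh hhu hhu uh hhu hhu uh uh hhu, which concatenate to the answer.

uhhhuhhuhhuuhhhuhhuuhhhuhhuuhuhhhu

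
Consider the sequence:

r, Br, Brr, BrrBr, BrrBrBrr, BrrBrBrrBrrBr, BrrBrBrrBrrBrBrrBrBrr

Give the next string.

This is a Fibonacci-style word recurrence s(k) = s(k−1)·s(k−2): e.g. Br·r = Brr.
The next term joins BrrBrBrrBrrBrBrrBrBrr and BrrBrBrrBrrBr.

BrrBrBrrBrrBrBrrBrBrrBrrBrBrrBrrBr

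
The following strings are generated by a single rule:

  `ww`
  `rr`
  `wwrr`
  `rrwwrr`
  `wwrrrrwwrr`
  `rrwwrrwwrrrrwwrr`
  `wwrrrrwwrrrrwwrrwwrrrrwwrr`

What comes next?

rrwwrrwwrrrrwwrrwwrrrrwwrrrrwwrrwwrrrrwwrr

This is a Fibonacci-style word recurrence s(k) = s(k−2)·s(k−1): e.g. ww·rr = wwrr.
So term 8 is rrwwrrwwrrrrwwrr·wwrrrrwwrrrrwwrrwwrrrrwwrr.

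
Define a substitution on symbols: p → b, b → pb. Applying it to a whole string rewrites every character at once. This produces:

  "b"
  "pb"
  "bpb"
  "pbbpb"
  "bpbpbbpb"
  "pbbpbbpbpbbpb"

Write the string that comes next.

bpbpbbpbpbbpbbpbpbbpb

Replace each of the 13 characters of pbbpbbpbpbbpb in place — b pb pb b pb pb b pb b pb pb b pb — and concatenate.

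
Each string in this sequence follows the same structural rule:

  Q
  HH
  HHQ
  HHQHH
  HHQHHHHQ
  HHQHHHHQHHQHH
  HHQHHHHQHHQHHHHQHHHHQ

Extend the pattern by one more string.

HHQHHHHQHHQHHHHQHHHHQHHQHHHHQHHQHH

From term 3 onward, concatenate the last term with the second-to-last: HH·Q = HHQ, HHQ·HH = HHQHH, …
Continuing: HHQHHHHQHHQHHHHQHHHHQ · HHQHHHHQHHQHH gives term 8.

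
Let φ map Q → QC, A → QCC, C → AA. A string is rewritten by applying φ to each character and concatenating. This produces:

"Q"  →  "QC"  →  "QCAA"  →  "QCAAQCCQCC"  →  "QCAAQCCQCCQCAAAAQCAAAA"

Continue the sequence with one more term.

Replace each of the 22 characters of QCAAQCCQCCQCAAAAQCAAAA in place — QC AA QCC QCC QC AA AA QC AA AA QC AA QCC QCC QCC QCC QC AA QCC QCC QCC QCC — and concatenate.

QCAAQCCQCCQCAAAAQCAAAAQCAAQCCQCCQCCQCCQCAAQCCQCCQCCQCC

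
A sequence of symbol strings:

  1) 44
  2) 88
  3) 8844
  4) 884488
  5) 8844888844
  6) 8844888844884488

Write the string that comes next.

88448888448844888844888844

Each term (from the third on) is the previous term followed by the one before it: term 3 = 88·44 = 8844.
The next term joins 8844888844884488 and 8844888844.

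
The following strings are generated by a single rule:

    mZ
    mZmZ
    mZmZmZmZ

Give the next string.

mZmZmZmZmZmZmZmZ

s(k+1) = s(k)·s(k) — each term doubles the last.
So the next term is two copies of mZmZmZmZ.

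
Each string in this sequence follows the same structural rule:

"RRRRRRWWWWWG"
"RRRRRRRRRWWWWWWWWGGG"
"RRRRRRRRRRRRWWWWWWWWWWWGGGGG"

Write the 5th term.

RRRRRRRRRRRRRRRRRRWWWWWWWWWWWWWWWWWGGGGGGGGG

The n-th term is 3n+3 R's then 3n+2 W's then 2n-1 G's (n = 1, 2, …).
At n = 5 the blocks have lengths 18, 17, 9.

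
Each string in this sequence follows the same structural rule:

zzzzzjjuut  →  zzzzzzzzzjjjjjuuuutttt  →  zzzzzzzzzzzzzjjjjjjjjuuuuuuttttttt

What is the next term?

Term n consists of 4n+1 z's, followed by 3n-1 j's, followed by 2n u's, followed by 3n-2 t's (n = 1, 2, …).
Setting n = 4 gives 17, 11, 8, 10 characters in each block.

zzzzzzzzzzzzzzzzzjjjjjjjjjjjuuuuuuuutttttttttt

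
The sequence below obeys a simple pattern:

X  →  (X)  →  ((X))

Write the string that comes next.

s(k+1) = (·s(k)·), so each term gains ( as a prefix and ) as a suffix.
Applying this once more to ((X)):

(((X)))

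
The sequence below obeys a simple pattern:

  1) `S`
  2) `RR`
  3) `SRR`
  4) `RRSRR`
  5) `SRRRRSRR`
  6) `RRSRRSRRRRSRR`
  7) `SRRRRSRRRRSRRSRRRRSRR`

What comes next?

RRSRRSRRRRSRRSRRRRSRRRRSRRSRRRRSRR

This is a Fibonacci-style word recurrence s(k) = s(k−2)·s(k−1): e.g. S·RR = SRR.
The next term joins RRSRRSRRRRSRR and SRRRRSRRRRSRRSRRRRSRR.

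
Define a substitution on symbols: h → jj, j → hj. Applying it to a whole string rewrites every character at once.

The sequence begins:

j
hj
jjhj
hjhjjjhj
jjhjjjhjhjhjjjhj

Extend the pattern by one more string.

hjhjjjhjhjhjjjhjjjhjjjhjhjhjjjhj

Applying the rule to each of the 16 symbols of jjhjjjhjhjhjjjhj gives the pieces hj hj jj hj hj hj jj hj jj hj jj hj hj hj jj hj, which concatenate to the answer.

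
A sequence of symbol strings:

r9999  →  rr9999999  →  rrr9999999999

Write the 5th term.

rrrrr9999999999999999

Each string has the form r^{n} 9^{3n+1} (n = 1, 2, …).
For term 5, n = 5, so the run lengths are 5, 16.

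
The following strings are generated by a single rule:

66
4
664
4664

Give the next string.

From term 3 onward, concatenate the second-to-last term with the last: 66·4 = 664, 4·664 = 4664, …
Continuing: 664 · 4664 gives term 5.

6644664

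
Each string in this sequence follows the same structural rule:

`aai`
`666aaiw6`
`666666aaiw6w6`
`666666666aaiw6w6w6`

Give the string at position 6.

Every step adds 666 to the front and w6 to the end of the previous string.
From 666666666aaiw6w6w6, 2 further steps: 666666666aaiw6w6w6 → 666666666666aaiw6w6w6w6 → (answer).

666666666666666aaiw6w6w6w6w6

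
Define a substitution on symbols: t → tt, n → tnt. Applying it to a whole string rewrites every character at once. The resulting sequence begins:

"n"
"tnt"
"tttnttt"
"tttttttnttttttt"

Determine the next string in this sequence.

Applying the rule to each of the 15 symbols of tttttttnttttttt gives the pieces tt tt tt tt tt tt tt tnt tt tt tt tt tt tt tt, which concatenate to the answer.

tttttttttttttttnttttttttttttttt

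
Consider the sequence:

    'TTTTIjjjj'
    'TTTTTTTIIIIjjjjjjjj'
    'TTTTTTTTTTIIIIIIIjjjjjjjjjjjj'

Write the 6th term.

TTTTTTTTTTTTTTTTTTTIIIIIIIIIIIIIIIIjjjjjjjjjjjjjjjjjjjjjjjj

The n-th term is 3n+1 T's then 3n-2 I's then 4n j's (n = 1, 2, …).
At n = 6 the blocks have lengths 19, 16, 24.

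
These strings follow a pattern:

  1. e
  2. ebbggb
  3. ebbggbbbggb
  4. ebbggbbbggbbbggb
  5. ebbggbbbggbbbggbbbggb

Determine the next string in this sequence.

ebbggbbbggbbbggbbbggbbbggb

Every step adds bbggb to the end: s(k+1) = s(k)·bbggb.
So the next term is ebbggbbbggbbbggbbbggb·bbggb.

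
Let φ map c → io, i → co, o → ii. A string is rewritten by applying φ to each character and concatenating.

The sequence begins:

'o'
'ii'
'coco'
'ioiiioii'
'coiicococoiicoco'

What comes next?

Rewriting the 16 symbols of coiicococoiicoco one by one yields io ii co co io ii io ii io ii co co io ii io ii; concatenated:

ioiicocoioiiioiiioiicocoioiiioii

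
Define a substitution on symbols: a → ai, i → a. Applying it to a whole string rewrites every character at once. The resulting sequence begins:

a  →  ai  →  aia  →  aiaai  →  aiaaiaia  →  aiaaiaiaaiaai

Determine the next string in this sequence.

Replace each of the 13 characters of aiaaiaiaaiaai in place — ai a ai ai a ai a ai ai a ai ai a — and concatenate.

aiaaiaiaaiaaiaiaaiaia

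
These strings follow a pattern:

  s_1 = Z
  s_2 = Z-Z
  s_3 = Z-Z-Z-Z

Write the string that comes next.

Z-Z-Z-Z-Z-Z-Z-Z

s(k+1) = s(k)·-·s(k) — each term doubles the last with '-' between the halves.
So the next term is two copies of Z-Z-Z-Z with '-' between the halves.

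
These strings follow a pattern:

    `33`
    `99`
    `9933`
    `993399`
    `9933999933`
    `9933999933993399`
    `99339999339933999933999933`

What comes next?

993399993399339999339999339933999933993399

Each term (from the third on) is the previous term followed by the one before it: term 3 = 99·33 = 9933.
So term 8 is 99339999339933999933999933·9933999933993399.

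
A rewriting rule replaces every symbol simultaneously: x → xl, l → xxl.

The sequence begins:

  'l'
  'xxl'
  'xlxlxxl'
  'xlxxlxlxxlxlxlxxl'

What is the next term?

xlxxlxlxlxxlxlxxlxlxlxxlxlxxlxlxxlxlxlxxl

Replace each of the 17 characters of xlxxlxlxxlxlxlxxl in place — xl xxl xl xl xxl xl xxl xl xl xxl xl xxl xl xxl xl xl xxl — and concatenate.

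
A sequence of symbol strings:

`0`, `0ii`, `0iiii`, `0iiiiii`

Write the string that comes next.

Each term is the previous one with ii appended.
Applying this once more to 0iiiiii:

0iiiiiiii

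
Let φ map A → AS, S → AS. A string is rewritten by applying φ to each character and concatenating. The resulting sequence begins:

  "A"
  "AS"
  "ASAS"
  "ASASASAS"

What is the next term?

ASASASASASASASAS

Rewriting each symbol of ASASASAS: A→AS, S→AS, A→AS, S→AS, A→AS, S→AS, A→AS, S→AS, which concatenates to AS AS AS AS AS AS AS AS.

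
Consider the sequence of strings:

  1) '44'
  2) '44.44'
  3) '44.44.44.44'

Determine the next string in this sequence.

s(k+1) = s(k)·.·s(k) — each term doubles the last with '.' between the halves.
One more doubling of 44.44.44.44 gives the answer.

44.44.44.44.44.44.44.44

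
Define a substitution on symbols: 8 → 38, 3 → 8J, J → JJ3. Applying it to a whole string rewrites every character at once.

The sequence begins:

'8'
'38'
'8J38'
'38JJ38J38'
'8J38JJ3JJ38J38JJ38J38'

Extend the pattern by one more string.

Rewriting the 21 symbols of 8J38JJ3JJ38J38JJ38J38 one by one yields 38 JJ3 8J 38 JJ3 JJ3 8J JJ3 JJ3 8J 38 JJ3 8J 38 JJ3 JJ3 8J 38 JJ3 8J 38; concatenated:

38JJ38J38JJ3JJ38JJJ3JJ38J38JJ38J38JJ3JJ38J38JJ38J38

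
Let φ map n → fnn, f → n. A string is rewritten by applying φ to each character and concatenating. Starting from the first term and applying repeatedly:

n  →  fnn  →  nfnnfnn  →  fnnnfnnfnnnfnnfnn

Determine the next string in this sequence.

nfnnfnnfnnnfnnfnnnfnnfnnfnnnfnnfnnnfnnfnn

Replace each of the 17 characters of fnnnfnnfnnnfnnfnn in place — n fnn fnn fnn n fnn fnn n fnn fnn fnn n fnn fnn n fnn fnn — and concatenate.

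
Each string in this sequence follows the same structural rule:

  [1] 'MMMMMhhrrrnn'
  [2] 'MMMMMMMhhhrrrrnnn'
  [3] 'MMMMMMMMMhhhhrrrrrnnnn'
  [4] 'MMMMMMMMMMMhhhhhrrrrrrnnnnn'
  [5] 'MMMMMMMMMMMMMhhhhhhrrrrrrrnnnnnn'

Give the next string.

MMMMMMMMMMMMMMMhhhhhhhrrrrrrrrnnnnnnn

Term n consists of 2n+1 M's, followed by n h's, followed by n+1 r's, followed by n n's, where the shown terms are n = 2, 3, 4, 5, 6.
At n = 7 the blocks have lengths 15, 7, 8, 7.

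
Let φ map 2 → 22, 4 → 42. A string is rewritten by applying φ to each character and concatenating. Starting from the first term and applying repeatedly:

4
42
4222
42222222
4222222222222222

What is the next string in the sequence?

Rewriting the 16 symbols of 4222222222222222 one by one yields 42 22 22 22 22 22 22 22 22 22 22 22 22 22 22 22; concatenated:

42222222222222222222222222222222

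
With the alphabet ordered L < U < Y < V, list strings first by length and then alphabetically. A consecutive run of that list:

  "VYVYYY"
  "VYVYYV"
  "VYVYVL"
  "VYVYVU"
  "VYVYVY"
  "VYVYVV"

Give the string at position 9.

VYVVLY

Stepping forward 3 times from VYVYVV: VYVYVV → VYVVLL → VYVVLU, then the target.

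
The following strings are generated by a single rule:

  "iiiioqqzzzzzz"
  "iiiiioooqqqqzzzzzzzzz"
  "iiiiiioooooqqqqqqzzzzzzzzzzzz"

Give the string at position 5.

Reading off run lengths: i runs 4, 5, 6; o runs 1, 3, 5; q runs 2, 4, 6; z runs 6, 9, 12 — each is linear in n (n = 1, 2, …).
Setting n = 5 gives 8, 9, 10, 18 characters in each block.

iiiiiiiioooooooooqqqqqqqqqqzzzzzzzzzzzzzzzzzz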